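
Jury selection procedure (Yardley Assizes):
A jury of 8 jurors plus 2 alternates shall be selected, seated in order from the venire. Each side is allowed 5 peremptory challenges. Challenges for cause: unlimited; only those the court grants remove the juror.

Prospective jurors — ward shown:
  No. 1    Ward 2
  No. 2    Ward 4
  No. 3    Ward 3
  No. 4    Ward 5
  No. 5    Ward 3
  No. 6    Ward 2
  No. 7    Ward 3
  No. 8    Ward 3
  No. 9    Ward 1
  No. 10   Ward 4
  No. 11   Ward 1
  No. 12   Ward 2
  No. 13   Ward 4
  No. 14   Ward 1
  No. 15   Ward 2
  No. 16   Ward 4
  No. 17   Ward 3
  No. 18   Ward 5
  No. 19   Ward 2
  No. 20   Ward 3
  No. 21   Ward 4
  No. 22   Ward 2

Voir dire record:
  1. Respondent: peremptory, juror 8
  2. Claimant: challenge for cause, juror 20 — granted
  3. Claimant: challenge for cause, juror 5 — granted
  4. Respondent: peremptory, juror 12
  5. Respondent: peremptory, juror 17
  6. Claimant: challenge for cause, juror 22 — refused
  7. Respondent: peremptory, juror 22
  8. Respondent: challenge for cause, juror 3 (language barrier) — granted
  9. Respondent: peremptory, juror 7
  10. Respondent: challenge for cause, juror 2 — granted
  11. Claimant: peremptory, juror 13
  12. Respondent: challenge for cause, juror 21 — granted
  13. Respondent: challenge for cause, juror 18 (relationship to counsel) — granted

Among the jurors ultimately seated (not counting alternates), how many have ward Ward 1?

Removed: #2, #3, #5, #7, #8, #12, #13, #17, #18, #20, #21, #22.
Seated jurors 1–8: #1, #4, #6, #9, #10, #11, #14, #15 (alternates #16, #19 not counted).
Of those, in Ward 1: #9, #11, #14 → 3.

3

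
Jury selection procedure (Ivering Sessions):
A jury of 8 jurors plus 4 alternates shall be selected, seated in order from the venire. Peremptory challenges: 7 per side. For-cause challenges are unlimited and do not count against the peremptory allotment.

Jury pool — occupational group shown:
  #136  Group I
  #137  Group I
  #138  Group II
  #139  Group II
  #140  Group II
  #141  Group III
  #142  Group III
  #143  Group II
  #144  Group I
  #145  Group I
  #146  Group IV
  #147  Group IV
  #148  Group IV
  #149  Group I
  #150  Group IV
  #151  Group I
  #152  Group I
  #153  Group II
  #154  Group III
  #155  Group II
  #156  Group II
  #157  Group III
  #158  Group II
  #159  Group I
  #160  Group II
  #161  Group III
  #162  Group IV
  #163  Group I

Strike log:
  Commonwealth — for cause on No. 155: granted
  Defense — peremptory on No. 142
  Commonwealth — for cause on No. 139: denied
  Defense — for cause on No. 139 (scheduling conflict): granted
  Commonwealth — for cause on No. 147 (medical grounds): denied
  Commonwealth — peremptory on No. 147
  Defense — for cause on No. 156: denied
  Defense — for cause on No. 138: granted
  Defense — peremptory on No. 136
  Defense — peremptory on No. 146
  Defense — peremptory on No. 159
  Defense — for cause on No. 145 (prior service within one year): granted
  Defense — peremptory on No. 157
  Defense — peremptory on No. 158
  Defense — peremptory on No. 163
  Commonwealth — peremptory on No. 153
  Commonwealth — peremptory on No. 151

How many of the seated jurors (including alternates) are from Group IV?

Removed: #136, #138, #139, #142, #145, #146, #147, #151, #153, #155, #157, #158, #159, #163.
Seated (12 incl. alternates): #137, #140, #141, #143, #144, #148, #149, #150, #152, #154, #156, #160.
Of those, in Group IV: #148, #150 → 2.

2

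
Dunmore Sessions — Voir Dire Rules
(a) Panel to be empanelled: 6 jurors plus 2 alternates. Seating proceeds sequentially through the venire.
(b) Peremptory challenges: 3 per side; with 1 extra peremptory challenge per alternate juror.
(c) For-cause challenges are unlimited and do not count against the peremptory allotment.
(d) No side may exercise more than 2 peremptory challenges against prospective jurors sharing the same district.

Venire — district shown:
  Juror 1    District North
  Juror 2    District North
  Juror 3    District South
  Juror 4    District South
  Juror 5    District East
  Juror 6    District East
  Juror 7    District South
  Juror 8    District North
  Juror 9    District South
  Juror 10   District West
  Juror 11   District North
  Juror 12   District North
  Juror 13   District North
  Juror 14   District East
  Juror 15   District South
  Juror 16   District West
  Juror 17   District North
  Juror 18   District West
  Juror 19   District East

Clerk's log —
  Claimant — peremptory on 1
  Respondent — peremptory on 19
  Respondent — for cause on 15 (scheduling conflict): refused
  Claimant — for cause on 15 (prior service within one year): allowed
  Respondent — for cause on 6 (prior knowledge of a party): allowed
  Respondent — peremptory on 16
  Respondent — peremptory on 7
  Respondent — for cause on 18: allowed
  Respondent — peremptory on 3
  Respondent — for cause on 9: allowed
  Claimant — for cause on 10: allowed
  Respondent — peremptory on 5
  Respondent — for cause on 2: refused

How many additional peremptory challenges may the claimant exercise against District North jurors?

1

Claimant peremptories so far: #1 — 1 of 5 used, 4 left overall.
Against District North: #1 — 1 used; per-district cap 2 leaves 1.
Binding limit: min(4, 1) = 1.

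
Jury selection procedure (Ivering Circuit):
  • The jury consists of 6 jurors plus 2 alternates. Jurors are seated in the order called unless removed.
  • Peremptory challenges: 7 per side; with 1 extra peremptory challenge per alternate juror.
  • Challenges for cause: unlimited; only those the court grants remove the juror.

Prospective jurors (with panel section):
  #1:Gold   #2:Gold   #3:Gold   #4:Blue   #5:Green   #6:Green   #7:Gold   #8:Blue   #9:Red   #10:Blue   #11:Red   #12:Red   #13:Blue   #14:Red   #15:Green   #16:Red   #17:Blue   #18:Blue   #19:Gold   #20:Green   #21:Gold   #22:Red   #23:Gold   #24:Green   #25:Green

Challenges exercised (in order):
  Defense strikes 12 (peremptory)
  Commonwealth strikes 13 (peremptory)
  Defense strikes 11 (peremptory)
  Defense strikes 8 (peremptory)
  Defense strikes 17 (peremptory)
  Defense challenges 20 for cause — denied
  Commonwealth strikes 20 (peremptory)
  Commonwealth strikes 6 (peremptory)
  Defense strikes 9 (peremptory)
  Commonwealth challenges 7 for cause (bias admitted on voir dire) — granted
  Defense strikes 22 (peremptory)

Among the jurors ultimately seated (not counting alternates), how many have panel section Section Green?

Removed: #6, #7, #8, #9, #11, #12, #13, #17, #20, #22.
Seated jurors 1–6: #1, #2, #3, #4, #5, #10 (alternates #14, #15 not counted).
Of those, in Section Green: #5 → 1.

1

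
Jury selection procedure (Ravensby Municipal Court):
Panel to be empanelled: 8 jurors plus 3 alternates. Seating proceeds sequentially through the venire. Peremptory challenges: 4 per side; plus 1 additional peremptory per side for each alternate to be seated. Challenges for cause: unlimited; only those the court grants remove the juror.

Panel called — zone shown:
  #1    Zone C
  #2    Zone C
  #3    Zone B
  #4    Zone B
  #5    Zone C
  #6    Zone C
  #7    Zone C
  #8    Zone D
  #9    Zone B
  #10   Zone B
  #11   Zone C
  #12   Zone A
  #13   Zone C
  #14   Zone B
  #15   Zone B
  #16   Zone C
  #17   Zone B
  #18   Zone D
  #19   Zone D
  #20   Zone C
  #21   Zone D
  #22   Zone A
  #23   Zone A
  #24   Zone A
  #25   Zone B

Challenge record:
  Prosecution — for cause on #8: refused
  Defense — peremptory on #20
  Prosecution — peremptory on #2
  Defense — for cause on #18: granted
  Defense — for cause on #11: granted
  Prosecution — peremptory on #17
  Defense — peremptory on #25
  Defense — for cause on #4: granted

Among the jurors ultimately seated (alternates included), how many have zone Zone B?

4

Removed: #2, #4, #11, #17, #18, #20, #25.
Seated (11 incl. alternates): #1, #3, #5, #6, #7, #8, #9, #10, #12, #13, #14.
Of those, in Zone B: #3, #9, #10, #14 → 4.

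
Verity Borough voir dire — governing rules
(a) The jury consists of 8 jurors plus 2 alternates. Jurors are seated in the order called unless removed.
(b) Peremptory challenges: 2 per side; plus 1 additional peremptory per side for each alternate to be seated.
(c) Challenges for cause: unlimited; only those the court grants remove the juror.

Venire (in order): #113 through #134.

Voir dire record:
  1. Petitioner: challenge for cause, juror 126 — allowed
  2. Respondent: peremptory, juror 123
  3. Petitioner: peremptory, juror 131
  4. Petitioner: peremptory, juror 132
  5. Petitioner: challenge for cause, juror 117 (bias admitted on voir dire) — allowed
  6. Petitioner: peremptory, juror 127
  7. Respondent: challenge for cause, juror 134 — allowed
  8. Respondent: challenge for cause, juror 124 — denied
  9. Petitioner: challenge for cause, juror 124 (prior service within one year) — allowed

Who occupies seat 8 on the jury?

121

Removed: #117, #123, #124, #126, #127, #131, #132, #134.
Seating in order: seats 1–8 → #113, #114, #115, #116, #118, #119, #120, #121; alternates → #122, #125.
So seat 8 is #121.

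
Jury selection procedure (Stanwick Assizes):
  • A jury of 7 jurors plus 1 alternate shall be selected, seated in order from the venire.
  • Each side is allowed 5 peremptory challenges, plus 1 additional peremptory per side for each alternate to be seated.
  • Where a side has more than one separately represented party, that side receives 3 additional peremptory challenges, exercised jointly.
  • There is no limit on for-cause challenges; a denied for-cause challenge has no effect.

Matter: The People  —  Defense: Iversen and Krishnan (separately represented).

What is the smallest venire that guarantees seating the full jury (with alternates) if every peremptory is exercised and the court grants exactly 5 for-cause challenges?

Seats to fill: 7 + 1 alternates = 8.
Peremptories — The People: 5 + 1×1 = 6; Defense: 5 + 1×1 + 3 = 9; total 15.
For-cause removals: 5.
Minimum venire: 8 + 15 + 5 = 28.

28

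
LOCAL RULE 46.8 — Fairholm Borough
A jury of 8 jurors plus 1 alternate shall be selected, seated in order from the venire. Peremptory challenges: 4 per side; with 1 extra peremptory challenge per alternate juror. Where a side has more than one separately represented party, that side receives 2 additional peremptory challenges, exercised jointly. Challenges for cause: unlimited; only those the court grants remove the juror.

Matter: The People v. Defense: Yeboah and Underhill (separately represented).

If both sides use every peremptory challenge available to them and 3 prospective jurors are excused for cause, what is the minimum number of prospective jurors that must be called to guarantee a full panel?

24

Seats to fill: 8 + 1 alternates = 9.
Peremptories — The People: 4 + 1×1 = 5; Defense: 4 + 1×1 + 2 = 7; total 12.
For-cause removals: 3.
Minimum venire: 9 + 12 + 3 = 24.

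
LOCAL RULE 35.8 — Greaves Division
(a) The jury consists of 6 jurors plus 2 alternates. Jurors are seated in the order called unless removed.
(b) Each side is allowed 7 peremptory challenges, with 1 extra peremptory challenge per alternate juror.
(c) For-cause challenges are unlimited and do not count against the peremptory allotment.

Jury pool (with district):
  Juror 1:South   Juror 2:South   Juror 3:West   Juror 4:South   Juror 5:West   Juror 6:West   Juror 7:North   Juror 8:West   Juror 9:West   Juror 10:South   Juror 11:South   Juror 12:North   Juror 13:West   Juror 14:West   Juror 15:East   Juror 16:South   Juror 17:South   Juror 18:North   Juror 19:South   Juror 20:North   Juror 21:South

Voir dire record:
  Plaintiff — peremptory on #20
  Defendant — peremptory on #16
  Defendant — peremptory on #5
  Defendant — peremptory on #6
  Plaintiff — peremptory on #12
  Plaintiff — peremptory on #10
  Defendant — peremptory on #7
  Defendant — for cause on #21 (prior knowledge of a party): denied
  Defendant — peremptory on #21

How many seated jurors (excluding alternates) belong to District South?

Removed: #5, #6, #7, #10, #12, #16, #20, #21.
Seated jurors 1–6: #1, #2, #3, #4, #8, #9 (alternates #11, #13 not counted).
Of those, in District South: #1, #2, #4 → 3.

3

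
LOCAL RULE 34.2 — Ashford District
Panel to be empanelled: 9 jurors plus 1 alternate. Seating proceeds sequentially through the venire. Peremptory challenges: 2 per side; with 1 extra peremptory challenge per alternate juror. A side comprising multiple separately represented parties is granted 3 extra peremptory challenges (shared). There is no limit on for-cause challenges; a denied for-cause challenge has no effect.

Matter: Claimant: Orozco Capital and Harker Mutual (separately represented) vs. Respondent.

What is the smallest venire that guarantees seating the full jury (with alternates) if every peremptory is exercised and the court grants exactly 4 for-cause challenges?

23

Seats to fill: 9 + 1 alternates = 10.
Peremptories — Claimant: 2 + 1×1 + 3 = 6; Respondent: 2 + 1×1 = 3; total 9.
For-cause removals: 4.
Minimum venire: 10 + 9 + 4 = 23.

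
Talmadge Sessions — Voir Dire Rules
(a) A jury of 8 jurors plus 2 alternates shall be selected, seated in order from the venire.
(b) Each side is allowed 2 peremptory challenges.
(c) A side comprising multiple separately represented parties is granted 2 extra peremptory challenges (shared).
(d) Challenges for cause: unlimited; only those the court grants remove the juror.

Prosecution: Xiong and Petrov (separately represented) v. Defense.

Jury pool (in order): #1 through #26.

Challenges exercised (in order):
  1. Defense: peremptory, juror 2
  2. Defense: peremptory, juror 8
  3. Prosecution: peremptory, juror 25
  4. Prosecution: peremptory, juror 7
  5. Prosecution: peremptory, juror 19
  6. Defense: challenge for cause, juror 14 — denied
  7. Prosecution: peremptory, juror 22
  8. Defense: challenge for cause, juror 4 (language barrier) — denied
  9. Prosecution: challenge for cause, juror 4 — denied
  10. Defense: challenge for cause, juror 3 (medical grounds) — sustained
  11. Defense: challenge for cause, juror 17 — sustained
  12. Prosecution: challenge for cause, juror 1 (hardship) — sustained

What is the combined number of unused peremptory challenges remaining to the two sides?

Prosecution allotment: 2 base + 2 multi-party = 4. Defense allotment: 2.
Prosecution peremptories used: #25, #7, #19, #22 — 4 (for-cause on #4, #1 don't count).
Defense peremptories used: #2, #8 — 2 (for-cause on #14, #4, #3, #17 don't count).
Remaining: (4 − 4) + (2 − 2) = 0.

0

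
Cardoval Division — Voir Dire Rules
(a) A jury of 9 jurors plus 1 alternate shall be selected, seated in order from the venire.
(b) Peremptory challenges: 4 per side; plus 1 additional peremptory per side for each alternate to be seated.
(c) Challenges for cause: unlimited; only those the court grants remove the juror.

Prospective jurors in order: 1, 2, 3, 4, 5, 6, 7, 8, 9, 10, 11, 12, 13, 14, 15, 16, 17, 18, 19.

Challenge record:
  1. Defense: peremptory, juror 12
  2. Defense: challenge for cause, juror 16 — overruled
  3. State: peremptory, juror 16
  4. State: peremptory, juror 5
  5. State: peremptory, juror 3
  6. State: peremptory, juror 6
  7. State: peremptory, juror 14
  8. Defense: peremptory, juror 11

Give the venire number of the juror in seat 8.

13

Removed: #3, #5, #6, #11, #12, #14, #16.
Seating in order: seats 1–9 → #1, #2, #4, #7, #8, #9, #10, #13, #15; alternates → #17.
So seat 8 is #13.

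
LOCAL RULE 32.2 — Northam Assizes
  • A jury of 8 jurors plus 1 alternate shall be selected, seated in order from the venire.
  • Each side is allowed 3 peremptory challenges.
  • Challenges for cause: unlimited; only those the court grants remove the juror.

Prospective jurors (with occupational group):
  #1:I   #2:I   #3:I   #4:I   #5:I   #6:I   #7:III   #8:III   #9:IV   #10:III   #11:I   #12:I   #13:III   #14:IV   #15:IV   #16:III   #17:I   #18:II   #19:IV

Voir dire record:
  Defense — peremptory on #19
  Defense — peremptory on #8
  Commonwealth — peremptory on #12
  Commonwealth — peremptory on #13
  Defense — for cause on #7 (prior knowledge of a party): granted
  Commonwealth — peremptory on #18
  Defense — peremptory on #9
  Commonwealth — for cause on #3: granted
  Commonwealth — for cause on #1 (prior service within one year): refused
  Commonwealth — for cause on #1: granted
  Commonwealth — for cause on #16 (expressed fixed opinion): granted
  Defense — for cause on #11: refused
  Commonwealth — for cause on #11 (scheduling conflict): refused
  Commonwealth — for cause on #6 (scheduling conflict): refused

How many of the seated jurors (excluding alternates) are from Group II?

Removed: #1, #3, #7, #8, #9, #12, #13, #16, #18, #19.
Seated jurors 1–8: #2, #4, #5, #6, #10, #11, #14, #15 (alternates #17 not counted).
None of those are in Group II → 0.

0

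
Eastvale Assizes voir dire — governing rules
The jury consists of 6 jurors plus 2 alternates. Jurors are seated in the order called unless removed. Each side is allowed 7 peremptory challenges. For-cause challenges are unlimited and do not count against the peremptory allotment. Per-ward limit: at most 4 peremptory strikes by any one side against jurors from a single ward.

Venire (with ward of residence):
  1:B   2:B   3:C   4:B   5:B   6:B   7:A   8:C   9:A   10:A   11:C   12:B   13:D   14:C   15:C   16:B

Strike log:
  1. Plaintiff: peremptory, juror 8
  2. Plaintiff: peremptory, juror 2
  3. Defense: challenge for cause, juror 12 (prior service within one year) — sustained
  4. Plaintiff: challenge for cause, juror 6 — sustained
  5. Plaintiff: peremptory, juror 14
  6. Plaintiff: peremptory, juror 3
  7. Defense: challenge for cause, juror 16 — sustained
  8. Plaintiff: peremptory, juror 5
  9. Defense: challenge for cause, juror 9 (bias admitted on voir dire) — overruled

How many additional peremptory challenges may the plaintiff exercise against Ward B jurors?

Plaintiff peremptories so far: #8, #2, #14, #3, #5 — 5 of 7 used, 2 left overall.
Against Ward B: #2, #5 — 2 used; per-ward cap 4 leaves 2.
Binding limit: min(2, 2) = 2.

2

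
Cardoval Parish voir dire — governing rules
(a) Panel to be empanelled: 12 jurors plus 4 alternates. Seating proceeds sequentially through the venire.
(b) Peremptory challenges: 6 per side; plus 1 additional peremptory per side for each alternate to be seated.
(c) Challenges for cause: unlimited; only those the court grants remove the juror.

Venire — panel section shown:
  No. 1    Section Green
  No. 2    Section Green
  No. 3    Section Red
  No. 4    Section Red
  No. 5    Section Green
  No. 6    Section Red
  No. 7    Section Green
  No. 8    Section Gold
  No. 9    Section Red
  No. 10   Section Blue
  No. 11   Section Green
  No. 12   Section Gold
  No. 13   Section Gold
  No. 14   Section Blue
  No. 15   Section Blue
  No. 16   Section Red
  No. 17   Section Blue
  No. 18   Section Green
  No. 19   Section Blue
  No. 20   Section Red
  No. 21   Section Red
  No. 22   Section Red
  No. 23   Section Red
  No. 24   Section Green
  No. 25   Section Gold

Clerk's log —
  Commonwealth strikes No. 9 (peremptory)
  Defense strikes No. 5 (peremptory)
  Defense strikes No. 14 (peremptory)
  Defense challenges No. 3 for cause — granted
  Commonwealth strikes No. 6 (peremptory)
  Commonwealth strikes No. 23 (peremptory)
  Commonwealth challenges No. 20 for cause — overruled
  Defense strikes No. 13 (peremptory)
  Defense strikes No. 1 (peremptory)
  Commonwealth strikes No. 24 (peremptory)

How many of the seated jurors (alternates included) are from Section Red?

Removed: #1, #3, #5, #6, #9, #13, #14, #23, #24.
Seated (16 incl. alternates): #2, #4, #7, #8, #10, #11, #12, #15, #16, #17, #18, #19, #20, #21, #22, #25.
Of those, in Section Red: #4, #16, #20, #21, #22 → 5.

5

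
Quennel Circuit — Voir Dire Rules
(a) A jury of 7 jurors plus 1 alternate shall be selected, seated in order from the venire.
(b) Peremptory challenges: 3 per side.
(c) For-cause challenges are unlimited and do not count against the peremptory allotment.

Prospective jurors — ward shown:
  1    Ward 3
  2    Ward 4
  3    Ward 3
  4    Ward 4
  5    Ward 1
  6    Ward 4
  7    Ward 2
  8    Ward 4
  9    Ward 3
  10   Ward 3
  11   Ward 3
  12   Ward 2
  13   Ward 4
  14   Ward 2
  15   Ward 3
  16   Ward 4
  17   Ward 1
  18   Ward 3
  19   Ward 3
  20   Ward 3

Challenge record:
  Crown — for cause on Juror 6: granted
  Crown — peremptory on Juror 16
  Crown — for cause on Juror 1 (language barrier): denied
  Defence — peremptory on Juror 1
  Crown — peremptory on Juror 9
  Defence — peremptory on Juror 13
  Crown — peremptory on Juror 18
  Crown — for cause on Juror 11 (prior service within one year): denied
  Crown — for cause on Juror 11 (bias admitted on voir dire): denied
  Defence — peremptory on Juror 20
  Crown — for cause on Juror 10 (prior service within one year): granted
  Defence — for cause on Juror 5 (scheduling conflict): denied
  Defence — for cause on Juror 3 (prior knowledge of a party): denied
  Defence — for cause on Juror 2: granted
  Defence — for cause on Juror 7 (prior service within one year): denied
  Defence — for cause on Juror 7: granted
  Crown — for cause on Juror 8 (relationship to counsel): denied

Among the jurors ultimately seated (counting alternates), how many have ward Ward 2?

Removed: #1, #2, #6, #7, #9, #10, #13, #16, #18, #20.
Seated (8 incl. alternates): #3, #4, #5, #8, #11, #12, #14, #15.
Of those, in Ward 2: #12, #14 → 2.

2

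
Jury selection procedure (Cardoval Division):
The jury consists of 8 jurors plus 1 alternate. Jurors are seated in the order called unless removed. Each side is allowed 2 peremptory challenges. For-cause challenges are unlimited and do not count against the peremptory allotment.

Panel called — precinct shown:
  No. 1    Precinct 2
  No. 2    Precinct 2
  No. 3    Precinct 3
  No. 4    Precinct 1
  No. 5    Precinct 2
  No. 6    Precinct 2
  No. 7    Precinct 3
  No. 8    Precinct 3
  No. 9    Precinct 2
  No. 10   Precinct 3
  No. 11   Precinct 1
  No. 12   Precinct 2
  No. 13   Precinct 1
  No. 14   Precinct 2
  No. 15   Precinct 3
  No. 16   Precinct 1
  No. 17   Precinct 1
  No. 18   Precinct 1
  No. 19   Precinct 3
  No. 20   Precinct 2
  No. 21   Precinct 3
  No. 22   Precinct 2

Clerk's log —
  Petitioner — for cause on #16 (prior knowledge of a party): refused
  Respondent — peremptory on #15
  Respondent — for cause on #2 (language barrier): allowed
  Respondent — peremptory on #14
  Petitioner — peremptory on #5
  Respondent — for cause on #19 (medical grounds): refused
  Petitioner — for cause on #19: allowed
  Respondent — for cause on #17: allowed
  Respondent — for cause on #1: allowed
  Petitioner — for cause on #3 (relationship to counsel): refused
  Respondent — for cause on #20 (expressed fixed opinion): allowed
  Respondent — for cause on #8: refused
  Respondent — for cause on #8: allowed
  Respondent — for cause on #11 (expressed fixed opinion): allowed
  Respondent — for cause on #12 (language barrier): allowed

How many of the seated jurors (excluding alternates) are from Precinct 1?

Removed: #1, #2, #5, #8, #11, #12, #14, #15, #17, #19, #20.
Seated jurors 1–8: #3, #4, #6, #7, #9, #10, #13, #16 (alternates #18 not counted).
Of those, in Precinct 1: #4, #13, #16 → 3.

3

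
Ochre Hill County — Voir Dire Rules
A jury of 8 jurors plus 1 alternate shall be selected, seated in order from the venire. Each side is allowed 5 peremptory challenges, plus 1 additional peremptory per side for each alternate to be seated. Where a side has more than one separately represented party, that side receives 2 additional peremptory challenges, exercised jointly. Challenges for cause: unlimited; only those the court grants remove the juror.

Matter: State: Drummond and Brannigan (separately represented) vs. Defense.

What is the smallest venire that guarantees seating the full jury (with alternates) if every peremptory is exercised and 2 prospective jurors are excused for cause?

25

Seats to fill: 8 + 1 alternates = 9.
Peremptories — State: 5 + 1×1 + 2 = 8; Defense: 5 + 1×1 = 6; total 14.
For-cause removals: 2.
Minimum venire: 9 + 14 + 2 = 25.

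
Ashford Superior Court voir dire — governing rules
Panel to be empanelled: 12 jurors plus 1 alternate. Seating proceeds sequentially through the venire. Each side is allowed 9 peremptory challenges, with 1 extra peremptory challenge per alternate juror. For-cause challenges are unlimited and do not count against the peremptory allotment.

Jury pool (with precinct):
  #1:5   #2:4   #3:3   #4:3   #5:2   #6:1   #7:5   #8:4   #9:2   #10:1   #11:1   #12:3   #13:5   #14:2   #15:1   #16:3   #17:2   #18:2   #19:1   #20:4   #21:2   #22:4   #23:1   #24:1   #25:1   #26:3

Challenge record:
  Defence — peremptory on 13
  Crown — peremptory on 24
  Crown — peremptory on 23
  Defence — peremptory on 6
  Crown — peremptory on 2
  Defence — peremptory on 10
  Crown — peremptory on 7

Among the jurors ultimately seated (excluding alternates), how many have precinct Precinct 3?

4

Removed: #2, #6, #7, #10, #13, #23, #24.
Seated jurors 1–12: #1, #3, #4, #5, #8, #9, #11, #12, #14, #15, #16, #17 (alternates #18 not counted).
Of those, in Precinct 3: #3, #4, #12, #16 → 4.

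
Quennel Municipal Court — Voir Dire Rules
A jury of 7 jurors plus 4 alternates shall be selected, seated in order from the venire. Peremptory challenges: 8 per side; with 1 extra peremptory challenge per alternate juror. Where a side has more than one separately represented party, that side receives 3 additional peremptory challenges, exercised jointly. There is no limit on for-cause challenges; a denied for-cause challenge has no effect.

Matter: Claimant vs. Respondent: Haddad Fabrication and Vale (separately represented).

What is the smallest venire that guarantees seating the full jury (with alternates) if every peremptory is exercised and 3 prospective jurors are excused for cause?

Seats to fill: 7 + 4 alternates = 11.
Peremptories — Claimant: 8 + 1×4 = 12; Respondent: 8 + 1×4 + 3 = 15; total 27.
For-cause removals: 3.
Minimum venire: 11 + 27 + 3 = 41.

41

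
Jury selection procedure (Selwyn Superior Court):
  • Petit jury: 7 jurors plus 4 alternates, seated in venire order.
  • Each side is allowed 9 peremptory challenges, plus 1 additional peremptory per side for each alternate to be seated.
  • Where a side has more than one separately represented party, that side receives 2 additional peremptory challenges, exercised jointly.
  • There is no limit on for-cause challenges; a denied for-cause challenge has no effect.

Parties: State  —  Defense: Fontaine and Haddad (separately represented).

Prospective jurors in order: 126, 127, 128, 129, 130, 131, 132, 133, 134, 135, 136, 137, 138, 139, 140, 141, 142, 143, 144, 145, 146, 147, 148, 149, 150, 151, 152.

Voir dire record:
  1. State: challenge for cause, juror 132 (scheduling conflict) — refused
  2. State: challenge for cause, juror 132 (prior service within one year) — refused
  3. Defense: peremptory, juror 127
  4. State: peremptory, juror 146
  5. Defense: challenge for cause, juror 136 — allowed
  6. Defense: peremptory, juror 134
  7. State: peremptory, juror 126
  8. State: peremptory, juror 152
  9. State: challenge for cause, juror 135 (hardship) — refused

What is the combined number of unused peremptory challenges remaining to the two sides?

23

State allotment: 9 base + 1 × 4 alternates = 13. Defense allotment: 9 base + 1 × 4 alternates + 2 multi-party = 15.
State peremptories used: #146, #126, #152 — 3 (for-cause on #132, #132, #135 don't count).
Defense peremptories used: #127, #134 — 2 (the for-cause on #136 doesn't count).
Remaining: (13 − 3) + (15 − 2) = 23.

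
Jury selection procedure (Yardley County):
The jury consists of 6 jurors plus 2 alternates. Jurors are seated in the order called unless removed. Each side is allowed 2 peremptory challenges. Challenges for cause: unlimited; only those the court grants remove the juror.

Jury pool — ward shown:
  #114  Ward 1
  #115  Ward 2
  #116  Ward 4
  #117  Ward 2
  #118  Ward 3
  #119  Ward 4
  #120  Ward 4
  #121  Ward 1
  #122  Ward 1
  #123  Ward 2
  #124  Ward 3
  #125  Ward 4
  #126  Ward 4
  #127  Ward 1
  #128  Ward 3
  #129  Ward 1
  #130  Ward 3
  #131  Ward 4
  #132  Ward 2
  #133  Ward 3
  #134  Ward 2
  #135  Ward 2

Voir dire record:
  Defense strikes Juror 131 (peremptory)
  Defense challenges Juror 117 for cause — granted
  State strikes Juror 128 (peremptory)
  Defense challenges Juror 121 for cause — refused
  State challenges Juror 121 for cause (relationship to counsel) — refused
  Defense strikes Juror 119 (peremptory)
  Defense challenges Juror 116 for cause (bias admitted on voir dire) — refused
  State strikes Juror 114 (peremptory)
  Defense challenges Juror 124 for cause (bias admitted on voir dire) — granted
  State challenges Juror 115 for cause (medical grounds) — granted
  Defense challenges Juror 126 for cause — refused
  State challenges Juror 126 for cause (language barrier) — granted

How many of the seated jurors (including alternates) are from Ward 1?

3

Removed: #114, #115, #117, #119, #124, #126, #128, #131.
Seated (8 incl. alternates): #116, #118, #120, #121, #122, #123, #125, #127.
Of those, in Ward 1: #121, #122, #127 → 3.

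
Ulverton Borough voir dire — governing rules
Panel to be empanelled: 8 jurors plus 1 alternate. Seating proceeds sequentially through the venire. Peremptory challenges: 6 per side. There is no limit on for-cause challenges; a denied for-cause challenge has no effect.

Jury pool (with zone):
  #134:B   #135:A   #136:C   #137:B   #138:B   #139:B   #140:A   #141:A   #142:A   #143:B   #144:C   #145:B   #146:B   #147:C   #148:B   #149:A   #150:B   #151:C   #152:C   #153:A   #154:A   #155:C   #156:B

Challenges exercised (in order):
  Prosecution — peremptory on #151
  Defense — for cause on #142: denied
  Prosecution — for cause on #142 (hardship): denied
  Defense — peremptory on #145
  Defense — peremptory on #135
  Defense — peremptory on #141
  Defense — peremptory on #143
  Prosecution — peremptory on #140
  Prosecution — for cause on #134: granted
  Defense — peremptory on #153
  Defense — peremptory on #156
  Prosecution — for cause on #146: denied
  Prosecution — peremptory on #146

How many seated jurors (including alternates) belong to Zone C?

Removed: #134, #135, #140, #141, #143, #145, #146, #151, #153, #156.
Seated (9 incl. alternates): #136, #137, #138, #139, #142, #144, #147, #148, #149.
Of those, in Zone C: #136, #144, #147 → 3.

3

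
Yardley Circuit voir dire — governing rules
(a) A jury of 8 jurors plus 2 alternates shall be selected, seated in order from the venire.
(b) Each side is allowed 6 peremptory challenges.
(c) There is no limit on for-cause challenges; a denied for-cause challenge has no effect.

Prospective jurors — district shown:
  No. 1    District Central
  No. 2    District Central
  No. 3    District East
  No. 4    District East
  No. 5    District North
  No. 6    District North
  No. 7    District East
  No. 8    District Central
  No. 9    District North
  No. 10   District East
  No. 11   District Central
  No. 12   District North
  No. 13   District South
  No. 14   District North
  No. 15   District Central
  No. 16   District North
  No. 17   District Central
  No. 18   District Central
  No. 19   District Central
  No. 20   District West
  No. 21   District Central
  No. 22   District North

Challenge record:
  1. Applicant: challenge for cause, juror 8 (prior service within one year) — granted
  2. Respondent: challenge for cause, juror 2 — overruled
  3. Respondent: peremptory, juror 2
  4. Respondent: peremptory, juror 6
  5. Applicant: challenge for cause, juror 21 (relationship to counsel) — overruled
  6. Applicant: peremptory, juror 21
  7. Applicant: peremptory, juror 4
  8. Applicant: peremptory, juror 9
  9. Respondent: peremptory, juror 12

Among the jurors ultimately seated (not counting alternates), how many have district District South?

Removed: #2, #4, #6, #8, #9, #12, #21.
Seated jurors 1–8: #1, #3, #5, #7, #10, #11, #13, #14 (alternates #15, #16 not counted).
Of those, in District South: #13 → 1.

1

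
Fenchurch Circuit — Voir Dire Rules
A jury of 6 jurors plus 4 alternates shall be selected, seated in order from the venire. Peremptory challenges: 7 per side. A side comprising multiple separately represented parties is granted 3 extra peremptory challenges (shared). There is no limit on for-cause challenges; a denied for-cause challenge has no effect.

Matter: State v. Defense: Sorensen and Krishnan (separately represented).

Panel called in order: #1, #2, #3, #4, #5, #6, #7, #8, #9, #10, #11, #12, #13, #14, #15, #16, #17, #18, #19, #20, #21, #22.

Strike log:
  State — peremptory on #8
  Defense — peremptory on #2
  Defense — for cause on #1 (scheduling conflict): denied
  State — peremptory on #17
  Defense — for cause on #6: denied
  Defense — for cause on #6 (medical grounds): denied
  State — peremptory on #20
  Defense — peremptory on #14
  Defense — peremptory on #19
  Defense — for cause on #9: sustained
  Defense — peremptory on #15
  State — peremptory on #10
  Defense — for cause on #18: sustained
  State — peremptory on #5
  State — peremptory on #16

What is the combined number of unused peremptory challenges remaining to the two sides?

State allotment: 7. Defense allotment: 7 base + 3 multi-party = 10.
State peremptories used: #8, #17, #20, #10, #5, #16 — 6.
Defense peremptories used: #2, #14, #19, #15 — 4 (for-cause on #1, #6, #6, #9, #18 don't count).
Remaining: (7 − 6) + (10 − 4) = 7.

7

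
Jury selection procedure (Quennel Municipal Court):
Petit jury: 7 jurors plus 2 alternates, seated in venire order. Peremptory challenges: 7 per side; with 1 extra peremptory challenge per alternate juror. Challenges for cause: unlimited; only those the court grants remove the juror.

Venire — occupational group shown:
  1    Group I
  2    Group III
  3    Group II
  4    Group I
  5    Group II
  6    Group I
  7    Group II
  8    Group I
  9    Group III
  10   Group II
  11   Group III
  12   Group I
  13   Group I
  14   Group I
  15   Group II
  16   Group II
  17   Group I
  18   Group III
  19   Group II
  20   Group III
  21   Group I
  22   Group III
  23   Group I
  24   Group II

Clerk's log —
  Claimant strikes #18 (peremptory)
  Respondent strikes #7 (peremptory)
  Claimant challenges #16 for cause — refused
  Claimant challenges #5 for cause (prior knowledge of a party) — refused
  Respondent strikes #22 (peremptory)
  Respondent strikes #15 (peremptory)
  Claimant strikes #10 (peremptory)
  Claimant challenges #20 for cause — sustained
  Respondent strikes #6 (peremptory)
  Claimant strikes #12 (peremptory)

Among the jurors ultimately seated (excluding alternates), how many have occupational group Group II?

Removed: #6, #7, #10, #12, #15, #18, #20, #22.
Seated jurors 1–7: #1, #2, #3, #4, #5, #8, #9 (alternates #11, #13 not counted).
Of those, in Group II: #3, #5 → 2.

2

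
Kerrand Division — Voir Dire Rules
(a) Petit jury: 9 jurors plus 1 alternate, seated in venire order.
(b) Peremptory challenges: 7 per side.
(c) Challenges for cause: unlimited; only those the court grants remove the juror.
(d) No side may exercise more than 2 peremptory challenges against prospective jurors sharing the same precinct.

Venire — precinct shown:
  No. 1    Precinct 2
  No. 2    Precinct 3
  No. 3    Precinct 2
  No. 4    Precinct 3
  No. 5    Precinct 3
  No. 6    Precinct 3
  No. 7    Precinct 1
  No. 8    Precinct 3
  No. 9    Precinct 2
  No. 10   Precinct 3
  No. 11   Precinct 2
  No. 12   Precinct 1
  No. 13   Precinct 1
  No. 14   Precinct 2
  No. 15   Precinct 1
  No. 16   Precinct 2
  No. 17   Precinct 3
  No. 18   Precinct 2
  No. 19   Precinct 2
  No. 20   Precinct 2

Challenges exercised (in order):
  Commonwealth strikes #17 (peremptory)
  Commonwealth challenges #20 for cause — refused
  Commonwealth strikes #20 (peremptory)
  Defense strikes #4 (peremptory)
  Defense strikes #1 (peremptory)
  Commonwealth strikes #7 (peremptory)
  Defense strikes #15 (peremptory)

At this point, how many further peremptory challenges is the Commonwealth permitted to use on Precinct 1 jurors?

1

Commonwealth peremptories so far: #17, #20, #7 — 3 of 7 used, 4 left overall.
Against Precinct 1: #7 — 1 used; per-precinct cap 2 leaves 1.
Binding limit: min(4, 1) = 1.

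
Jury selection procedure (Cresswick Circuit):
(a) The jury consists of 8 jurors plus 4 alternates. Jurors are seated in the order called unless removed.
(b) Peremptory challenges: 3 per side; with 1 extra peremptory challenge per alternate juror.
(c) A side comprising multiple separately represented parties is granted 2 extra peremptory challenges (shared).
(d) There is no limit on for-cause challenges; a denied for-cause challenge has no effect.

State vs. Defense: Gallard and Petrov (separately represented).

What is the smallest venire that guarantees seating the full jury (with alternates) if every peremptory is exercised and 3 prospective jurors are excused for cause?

Seats to fill: 8 + 4 alternates = 12.
Peremptories — State: 3 + 1×4 = 7; Defense: 3 + 1×4 + 2 = 9; total 16.
For-cause removals: 3.
Minimum venire: 12 + 16 + 3 = 31.

31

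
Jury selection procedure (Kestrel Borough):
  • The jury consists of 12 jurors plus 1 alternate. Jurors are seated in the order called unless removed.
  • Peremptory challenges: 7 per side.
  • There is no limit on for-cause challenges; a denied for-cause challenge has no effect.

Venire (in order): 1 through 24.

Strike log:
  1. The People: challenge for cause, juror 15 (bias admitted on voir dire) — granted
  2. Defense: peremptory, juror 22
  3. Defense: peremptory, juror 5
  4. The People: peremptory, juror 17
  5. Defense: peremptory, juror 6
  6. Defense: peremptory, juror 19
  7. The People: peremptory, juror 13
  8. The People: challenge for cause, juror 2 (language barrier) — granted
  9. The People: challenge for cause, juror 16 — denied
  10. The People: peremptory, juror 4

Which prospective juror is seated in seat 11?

Removed: #2, #4, #5, #6, #13, #15, #17, #19, #22. (#16 stays — for-cause denied.)
Seating in order: seats 1–12 → #1, #3, #7, #8, #9, #10, #11, #12, #14, #16, #18, #20; alternates → #21.
So seat 11 is #18.

18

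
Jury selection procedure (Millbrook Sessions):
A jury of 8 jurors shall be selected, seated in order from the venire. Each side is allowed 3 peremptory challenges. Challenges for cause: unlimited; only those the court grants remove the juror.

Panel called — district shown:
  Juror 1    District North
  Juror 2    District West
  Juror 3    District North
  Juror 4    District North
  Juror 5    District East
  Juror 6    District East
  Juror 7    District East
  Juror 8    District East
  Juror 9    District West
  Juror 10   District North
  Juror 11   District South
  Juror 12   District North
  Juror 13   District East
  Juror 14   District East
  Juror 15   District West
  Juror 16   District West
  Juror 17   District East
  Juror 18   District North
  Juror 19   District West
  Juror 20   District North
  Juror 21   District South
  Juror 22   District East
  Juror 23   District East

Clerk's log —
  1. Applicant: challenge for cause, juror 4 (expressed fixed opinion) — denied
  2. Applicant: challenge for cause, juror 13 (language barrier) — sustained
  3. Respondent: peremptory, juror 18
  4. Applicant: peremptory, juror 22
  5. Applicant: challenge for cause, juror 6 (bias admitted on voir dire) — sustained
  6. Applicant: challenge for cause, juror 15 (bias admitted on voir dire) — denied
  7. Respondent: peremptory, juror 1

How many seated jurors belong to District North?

3

Removed: #1, #6, #13, #18, #22.
Seated jurors 1–8: #2, #3, #4, #5, #7, #8, #9, #10.
Of those, in District North: #3, #4, #10 → 3.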